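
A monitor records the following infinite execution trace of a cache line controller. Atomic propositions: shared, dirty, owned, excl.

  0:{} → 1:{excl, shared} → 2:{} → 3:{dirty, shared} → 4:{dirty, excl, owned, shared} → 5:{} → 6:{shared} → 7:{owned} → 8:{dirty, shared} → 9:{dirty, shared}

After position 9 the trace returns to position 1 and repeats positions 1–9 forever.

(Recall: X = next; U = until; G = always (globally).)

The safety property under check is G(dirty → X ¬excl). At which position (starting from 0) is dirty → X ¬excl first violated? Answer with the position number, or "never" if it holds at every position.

Check dirty → X ¬excl at each position in order: 0 ✓, 1 ✓, 2 ✓.
At position 3 the labels are {dirty, shared} and the next position 4 has {dirty, excl, owned, shared}, so dirty → X ¬excl is false there. This is the first violation.

3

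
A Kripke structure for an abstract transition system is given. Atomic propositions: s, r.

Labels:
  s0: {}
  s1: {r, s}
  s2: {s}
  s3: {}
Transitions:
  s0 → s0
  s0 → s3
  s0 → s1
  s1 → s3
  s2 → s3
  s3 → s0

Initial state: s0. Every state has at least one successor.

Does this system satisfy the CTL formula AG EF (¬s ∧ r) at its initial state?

States satisfying EF (¬s ∧ r): ∅.
States satisfying AG EF (¬s ∧ r): ∅.
s0 is reachable from s0 and violates EF (¬s ∧ r), so AG fails at s0.
s0 ∉ Sat(AG EF (¬s ∧ r)).

Violated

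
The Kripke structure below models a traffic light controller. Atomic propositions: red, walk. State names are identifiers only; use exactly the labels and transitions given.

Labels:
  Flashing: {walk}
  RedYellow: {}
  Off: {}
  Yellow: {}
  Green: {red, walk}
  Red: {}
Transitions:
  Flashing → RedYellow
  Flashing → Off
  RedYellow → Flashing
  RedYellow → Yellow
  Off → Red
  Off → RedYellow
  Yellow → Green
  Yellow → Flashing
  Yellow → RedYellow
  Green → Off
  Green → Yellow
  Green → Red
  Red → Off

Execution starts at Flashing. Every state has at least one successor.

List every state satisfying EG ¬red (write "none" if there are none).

States satisfying ¬red: {Flashing, RedYellow, Off, Yellow, Red}.
States satisfying EG ¬red: {Flashing, RedYellow, Off, Yellow, Red}.

{Flashing, RedYellow, Off, Yellow, Red}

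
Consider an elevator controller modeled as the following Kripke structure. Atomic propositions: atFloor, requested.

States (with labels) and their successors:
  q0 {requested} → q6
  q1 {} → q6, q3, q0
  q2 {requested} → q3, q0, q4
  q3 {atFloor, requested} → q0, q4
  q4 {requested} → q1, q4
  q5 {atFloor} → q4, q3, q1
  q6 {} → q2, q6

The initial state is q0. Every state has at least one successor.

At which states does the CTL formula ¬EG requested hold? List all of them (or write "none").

{q0, q1, q5, q6}

States satisfying requested: {q0, q2, q3, q4}.
States satisfying EG requested: {q2, q3, q4}.
States satisfying ¬EG requested: {q0, q1, q5, q6}.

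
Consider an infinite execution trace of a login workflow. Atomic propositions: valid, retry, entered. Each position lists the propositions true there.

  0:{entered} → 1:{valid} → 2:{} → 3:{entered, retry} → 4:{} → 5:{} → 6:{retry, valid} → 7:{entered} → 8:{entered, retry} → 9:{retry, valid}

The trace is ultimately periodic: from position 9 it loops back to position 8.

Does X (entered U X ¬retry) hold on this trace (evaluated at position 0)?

Satisfied

The position after 0 is 1; entered U X ¬retry is true there.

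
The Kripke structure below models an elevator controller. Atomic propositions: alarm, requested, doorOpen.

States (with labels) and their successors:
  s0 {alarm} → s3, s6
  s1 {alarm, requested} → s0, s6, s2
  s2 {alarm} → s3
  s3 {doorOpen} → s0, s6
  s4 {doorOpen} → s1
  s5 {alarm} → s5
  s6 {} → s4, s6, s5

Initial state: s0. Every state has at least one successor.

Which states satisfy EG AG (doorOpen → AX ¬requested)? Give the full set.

States satisfying AG (doorOpen → AX ¬requested): {s5}.
States satisfying EG AG (doorOpen → AX ¬requested): {s5}.

{s5}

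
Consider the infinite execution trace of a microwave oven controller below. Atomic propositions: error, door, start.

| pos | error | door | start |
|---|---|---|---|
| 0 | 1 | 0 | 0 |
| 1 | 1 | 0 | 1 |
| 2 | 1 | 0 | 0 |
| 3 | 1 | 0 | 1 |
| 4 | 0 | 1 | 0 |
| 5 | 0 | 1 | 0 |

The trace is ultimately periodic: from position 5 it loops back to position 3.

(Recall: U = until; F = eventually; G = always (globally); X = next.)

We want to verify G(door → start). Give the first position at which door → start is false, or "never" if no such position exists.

Check door → start at each position in order: 0 ✓, 1 ✓, 2 ✓, 3 ✓.
At position 4 the labels are {door}, so door → start is false there. This is the first violation.

4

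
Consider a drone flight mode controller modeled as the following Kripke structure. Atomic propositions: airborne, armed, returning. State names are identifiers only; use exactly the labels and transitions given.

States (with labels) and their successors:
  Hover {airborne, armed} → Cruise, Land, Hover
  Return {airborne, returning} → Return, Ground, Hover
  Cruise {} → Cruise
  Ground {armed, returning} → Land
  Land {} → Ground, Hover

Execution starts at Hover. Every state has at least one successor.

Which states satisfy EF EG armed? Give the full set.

{Hover, Return, Ground, Land}

States satisfying EG armed: {Hover}.
States satisfying EF EG armed: {Hover, Return, Ground, Land}.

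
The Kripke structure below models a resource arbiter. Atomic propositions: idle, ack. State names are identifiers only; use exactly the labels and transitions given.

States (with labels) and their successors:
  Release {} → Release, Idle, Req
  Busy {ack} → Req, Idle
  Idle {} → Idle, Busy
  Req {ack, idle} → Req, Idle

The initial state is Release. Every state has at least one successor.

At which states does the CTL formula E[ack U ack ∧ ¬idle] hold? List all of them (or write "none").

States satisfying ack: {Busy, Req}.
States satisfying ack ∧ ¬idle: {Busy}.
States satisfying E[ack U ack ∧ ¬idle]: {Busy}.

{Busy}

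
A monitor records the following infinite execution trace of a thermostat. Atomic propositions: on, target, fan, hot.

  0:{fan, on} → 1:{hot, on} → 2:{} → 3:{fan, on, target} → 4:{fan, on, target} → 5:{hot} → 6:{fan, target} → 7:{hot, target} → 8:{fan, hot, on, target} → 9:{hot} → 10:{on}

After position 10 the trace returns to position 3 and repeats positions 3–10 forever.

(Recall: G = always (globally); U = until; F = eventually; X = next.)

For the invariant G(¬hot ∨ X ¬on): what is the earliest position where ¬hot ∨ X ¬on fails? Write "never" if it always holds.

7

Check ¬hot ∨ X ¬on at each position in order: 0 ✓, 1 ✓, 2 ✓, 3 ✓, 4 ✓, 5 ✓, 6 ✓.
At position 7 the labels are {hot, target} and the next position 8 has {fan, hot, on, target}, so ¬hot ∨ X ¬on is false there. This is the first violation.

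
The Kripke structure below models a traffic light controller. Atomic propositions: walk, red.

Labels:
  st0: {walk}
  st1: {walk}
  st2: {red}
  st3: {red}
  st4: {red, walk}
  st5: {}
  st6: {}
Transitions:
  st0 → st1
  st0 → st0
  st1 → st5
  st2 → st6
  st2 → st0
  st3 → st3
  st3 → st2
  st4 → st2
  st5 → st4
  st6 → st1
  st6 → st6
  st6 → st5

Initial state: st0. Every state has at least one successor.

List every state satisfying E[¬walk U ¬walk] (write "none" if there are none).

{st2, st3, st5, st6}

States satisfying ¬walk: {st2, st3, st5, st6}.
States satisfying E[¬walk U ¬walk]: {st2, st3, st5, st6}.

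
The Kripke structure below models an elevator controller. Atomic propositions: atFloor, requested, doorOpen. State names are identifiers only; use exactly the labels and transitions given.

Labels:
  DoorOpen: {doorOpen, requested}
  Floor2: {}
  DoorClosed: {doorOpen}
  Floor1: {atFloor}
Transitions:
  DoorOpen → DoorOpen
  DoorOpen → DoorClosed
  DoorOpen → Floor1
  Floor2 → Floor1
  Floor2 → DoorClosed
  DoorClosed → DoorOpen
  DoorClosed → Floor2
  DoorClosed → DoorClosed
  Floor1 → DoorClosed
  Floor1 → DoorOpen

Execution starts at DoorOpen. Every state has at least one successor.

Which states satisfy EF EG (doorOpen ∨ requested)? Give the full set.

{DoorOpen, Floor2, DoorClosed, Floor1}

States satisfying EG (doorOpen ∨ requested): {DoorOpen, DoorClosed}.
States satisfying EF EG (doorOpen ∨ requested): {DoorOpen, Floor2, DoorClosed, Floor1}.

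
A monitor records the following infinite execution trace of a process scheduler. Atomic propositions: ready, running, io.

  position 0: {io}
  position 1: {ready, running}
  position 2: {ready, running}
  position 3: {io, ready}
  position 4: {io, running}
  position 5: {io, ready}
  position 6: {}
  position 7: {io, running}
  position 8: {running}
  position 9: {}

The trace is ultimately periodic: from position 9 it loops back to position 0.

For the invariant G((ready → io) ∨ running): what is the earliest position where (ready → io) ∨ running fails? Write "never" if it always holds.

never

(ready → io) ∨ running holds at every position 0..9, and those are all the positions the trace ever visits, so the invariant G((ready → io) ∨ running) is never violated.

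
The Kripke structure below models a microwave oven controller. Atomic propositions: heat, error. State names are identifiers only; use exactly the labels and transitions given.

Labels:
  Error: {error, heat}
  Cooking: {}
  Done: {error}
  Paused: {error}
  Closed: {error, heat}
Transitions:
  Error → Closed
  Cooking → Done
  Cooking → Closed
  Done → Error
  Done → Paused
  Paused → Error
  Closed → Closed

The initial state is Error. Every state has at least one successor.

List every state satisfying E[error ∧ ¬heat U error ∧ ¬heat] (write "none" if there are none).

States satisfying error ∧ ¬heat: {Done, Paused}.
States satisfying E[error ∧ ¬heat U error ∧ ¬heat]: {Done, Paused}.

{Done, Paused}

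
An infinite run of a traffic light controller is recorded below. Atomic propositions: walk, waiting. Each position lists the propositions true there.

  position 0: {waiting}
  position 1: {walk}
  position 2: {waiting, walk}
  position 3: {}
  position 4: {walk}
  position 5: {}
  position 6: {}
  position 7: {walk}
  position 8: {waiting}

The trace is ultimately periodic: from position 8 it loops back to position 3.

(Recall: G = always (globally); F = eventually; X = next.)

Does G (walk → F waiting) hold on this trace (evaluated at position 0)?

Yes

walk → F waiting holds at every position 0..8, and those are all positions ever visited, so G (walk → F waiting) holds.
Positions where walk holds: 1, 2, 4, 7.
Check F waiting at each: 1→ok, 2→ok, 4→ok, 7→ok.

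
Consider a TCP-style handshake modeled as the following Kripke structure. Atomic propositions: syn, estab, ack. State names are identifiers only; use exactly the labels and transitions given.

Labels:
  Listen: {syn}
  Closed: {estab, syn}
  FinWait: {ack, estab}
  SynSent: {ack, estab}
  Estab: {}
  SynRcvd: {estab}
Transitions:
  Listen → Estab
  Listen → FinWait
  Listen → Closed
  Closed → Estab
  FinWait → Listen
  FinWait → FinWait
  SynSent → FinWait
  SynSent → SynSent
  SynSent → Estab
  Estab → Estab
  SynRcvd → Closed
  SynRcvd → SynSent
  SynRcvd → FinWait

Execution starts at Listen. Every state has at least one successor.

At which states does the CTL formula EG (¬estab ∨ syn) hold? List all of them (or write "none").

{Listen, Closed, Estab}

States satisfying ¬estab ∨ syn: {Listen, Closed, Estab}.
States satisfying EG (¬estab ∨ syn): {Listen, Closed, Estab}.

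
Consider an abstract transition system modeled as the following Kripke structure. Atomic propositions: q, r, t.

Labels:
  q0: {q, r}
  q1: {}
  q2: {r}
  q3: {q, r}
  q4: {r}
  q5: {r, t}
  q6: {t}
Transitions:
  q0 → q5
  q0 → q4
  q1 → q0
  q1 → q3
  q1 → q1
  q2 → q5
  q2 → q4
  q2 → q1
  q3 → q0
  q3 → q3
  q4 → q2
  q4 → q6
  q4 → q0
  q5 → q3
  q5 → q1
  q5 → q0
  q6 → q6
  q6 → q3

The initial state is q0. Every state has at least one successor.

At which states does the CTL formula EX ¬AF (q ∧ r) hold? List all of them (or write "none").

{q0, q1, q2, q4, q5, q6}

States satisfying ¬AF (q ∧ r): {q1, q2, q4, q5, q6}.
States satisfying EX ¬AF (q ∧ r): {q0, q1, q2, q4, q5, q6}.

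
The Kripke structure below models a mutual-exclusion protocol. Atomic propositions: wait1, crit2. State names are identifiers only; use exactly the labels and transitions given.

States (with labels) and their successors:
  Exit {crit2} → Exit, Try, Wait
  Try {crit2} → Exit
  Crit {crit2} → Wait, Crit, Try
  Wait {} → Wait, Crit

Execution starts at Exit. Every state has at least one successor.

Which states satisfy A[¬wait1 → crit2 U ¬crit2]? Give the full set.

States satisfying ¬wait1 → crit2: {Exit, Try, Crit}.
States satisfying ¬crit2: {Wait}.
States satisfying A[¬wait1 → crit2 U ¬crit2]: {Wait}.

{Wait}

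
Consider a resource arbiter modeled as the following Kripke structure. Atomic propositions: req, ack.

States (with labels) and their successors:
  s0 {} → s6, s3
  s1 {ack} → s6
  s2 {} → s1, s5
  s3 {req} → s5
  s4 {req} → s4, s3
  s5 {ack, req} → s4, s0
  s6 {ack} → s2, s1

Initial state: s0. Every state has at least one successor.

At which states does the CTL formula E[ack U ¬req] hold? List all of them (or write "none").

{s0, s1, s2, s5, s6}

States satisfying ack: {s1, s5, s6}.
States satisfying ¬req: {s0, s1, s2, s6}.
States satisfying E[ack U ¬req]: {s0, s1, s2, s5, s6}.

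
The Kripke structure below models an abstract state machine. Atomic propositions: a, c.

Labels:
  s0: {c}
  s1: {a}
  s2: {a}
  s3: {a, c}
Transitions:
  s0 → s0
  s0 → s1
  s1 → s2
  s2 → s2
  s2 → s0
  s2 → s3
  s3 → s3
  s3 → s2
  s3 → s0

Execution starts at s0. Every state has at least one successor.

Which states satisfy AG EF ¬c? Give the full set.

States satisfying EF ¬c: {s0, s1, s2, s3}.
States satisfying AG EF ¬c: {s0, s1, s2, s3}.

{s0, s1, s2, s3}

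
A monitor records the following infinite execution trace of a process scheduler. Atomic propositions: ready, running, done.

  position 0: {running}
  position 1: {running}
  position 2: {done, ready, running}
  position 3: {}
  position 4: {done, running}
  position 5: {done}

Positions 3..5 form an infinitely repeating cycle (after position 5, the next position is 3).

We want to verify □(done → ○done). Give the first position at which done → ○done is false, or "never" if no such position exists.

Check done → ○done at each position in order: 0 ✓, 1 ✓.
At position 2 the labels are {done, ready, running} and the next position 3 has {}, so done → ○done is false there. This is the first violation.

2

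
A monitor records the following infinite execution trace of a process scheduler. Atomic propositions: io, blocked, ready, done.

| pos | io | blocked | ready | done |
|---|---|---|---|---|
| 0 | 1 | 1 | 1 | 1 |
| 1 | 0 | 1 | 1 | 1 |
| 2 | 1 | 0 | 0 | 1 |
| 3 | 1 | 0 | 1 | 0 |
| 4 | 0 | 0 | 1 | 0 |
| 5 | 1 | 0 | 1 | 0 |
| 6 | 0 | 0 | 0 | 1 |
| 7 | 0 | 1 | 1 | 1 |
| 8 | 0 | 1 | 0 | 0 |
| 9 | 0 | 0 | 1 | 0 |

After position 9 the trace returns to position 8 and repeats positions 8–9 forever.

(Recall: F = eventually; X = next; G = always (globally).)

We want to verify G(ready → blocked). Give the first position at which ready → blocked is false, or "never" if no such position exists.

3

Check ready → blocked at each position in order: 0 ✓, 1 ✓, 2 ✓.
At position 3 the labels are {io, ready}, so ready → blocked is false there. This is the first violation.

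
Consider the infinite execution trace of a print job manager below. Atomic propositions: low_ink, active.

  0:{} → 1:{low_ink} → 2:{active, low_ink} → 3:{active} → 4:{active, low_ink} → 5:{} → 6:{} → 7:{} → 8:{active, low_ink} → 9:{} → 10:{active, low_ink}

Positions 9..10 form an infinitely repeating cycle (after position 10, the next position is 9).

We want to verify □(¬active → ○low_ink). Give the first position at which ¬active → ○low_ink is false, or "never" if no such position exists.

5

Check ¬active → ○low_ink at each position in order: 0 ✓, 1 ✓, 2 ✓, 3 ✓, 4 ✓.
At position 5 the labels are {} and the next position 6 has {}, so ¬active → ○low_ink is false there. This is the first violation.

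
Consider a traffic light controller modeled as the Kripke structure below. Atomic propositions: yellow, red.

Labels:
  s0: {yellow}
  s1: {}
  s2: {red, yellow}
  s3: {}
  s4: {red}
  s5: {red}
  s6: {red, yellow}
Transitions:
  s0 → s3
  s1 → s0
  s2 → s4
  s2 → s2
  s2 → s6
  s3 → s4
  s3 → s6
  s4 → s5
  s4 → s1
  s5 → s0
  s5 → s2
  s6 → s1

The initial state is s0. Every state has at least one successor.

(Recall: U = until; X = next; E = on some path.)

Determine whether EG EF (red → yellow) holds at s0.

Satisfied

States satisfying EF (red → yellow): {s0, s1, s2, s3, s4, s5, s6}.
States satisfying EG EF (red → yellow): {s0, s1, s2, s3, s4, s5, s6}.
s0 ∈ Sat(EG EF (red → yellow)).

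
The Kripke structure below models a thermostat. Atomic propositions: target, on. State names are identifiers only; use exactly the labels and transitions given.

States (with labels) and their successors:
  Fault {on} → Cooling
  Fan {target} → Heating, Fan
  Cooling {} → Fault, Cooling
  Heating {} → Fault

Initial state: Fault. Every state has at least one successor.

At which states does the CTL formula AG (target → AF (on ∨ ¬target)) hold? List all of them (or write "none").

States satisfying target → AF (on ∨ ¬target): {Fault, Cooling, Heating}.
States satisfying AG (target → AF (on ∨ ¬target)): {Fault, Cooling, Heating}.

{Fault, Cooling, Heating}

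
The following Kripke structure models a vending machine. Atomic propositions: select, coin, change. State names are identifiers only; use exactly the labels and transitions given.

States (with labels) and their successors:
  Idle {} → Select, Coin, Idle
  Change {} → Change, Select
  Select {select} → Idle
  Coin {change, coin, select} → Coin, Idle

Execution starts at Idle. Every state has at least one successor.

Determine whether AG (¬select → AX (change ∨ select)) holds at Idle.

Violated

States satisfying ¬select → AX (change ∨ select): {Select, Coin}.
States satisfying AG (¬select → AX (change ∨ select)): ∅.
Idle is reachable from Idle and violates ¬select → AX (change ∨ select), so AG fails at Idle.
Idle ∉ Sat(AG (¬select → AX (change ∨ select))).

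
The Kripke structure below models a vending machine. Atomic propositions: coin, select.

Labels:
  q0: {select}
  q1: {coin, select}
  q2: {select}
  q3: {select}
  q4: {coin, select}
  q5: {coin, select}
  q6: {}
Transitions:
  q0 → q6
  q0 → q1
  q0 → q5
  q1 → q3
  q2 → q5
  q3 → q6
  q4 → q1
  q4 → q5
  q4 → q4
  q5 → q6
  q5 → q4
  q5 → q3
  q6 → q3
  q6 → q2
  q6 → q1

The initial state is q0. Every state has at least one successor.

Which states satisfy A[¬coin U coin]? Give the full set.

States satisfying ¬coin: {q0, q2, q3, q6}.
States satisfying coin: {q1, q4, q5}.
States satisfying A[¬coin U coin]: {q1, q2, q4, q5}.

{q1, q2, q4, q5}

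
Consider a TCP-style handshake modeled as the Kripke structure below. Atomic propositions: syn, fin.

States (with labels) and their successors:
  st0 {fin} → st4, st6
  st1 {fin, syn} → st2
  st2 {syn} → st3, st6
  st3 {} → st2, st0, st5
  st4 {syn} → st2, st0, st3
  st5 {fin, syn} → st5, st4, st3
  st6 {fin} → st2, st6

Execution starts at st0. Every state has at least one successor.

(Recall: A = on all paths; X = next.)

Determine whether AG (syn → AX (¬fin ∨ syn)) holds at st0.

States satisfying syn → AX (¬fin ∨ syn): {st0, st1, st3, st5, st6}.
States satisfying AG (syn → AX (¬fin ∨ syn)): ∅.
st2 is reachable from st0 and violates syn → AX (¬fin ∨ syn), so AG fails at st0.
st0 ∉ Sat(AG (syn → AX (¬fin ∨ syn))).

Does not hold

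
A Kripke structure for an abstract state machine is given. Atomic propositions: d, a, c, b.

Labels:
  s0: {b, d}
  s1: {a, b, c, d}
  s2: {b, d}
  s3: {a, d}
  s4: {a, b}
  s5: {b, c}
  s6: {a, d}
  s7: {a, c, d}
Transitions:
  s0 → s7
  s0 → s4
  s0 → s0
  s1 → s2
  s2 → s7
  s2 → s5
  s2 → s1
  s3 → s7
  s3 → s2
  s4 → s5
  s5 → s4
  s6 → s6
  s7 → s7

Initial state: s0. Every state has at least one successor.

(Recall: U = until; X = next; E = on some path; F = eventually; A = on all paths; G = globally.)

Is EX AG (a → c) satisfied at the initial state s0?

Holds

States satisfying AG (a → c): {s7}.
States satisfying EX AG (a → c): {s0, s2, s3, s7}.
s0 ∈ Sat(EX AG (a → c)).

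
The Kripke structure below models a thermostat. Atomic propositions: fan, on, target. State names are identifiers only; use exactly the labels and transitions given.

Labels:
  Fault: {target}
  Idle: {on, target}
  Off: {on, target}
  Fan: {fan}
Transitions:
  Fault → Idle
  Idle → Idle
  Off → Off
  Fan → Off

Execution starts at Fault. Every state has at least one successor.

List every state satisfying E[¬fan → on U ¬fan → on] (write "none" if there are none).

{Idle, Off, Fan}

States satisfying ¬fan → on: {Idle, Off, Fan}.
States satisfying E[¬fan → on U ¬fan → on]: {Idle, Off, Fan}.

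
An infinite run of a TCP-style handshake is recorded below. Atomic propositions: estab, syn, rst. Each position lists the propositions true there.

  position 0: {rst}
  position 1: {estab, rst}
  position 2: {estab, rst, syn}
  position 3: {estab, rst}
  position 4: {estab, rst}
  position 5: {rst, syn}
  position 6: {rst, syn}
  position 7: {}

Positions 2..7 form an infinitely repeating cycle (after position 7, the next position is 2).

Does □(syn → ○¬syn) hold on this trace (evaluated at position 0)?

syn → ○¬syn must hold at every position from 0 onward. It fails at position 5, so □(syn → ○¬syn) is false.
Positions where syn holds: 2, 5, 6.
Check ○¬syn at each: 2→ok, 5→fails, 6→ok.

Violated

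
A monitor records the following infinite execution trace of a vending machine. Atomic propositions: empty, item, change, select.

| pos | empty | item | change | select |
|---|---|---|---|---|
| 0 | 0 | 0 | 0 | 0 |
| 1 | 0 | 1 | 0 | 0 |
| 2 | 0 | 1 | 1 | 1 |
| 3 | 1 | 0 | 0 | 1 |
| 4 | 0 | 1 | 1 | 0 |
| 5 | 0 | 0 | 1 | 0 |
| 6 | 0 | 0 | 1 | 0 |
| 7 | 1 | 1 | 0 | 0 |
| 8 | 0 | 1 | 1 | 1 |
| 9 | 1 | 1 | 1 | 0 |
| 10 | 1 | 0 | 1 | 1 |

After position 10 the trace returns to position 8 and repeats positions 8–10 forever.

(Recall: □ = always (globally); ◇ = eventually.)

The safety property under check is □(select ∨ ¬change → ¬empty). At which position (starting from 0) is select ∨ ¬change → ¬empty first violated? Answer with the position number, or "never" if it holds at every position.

3

Check select ∨ ¬change → ¬empty at each position in order: 0 ✓, 1 ✓, 2 ✓.
At position 3 the labels are {empty, select}, so select ∨ ¬change → ¬empty is false there. This is the first violation.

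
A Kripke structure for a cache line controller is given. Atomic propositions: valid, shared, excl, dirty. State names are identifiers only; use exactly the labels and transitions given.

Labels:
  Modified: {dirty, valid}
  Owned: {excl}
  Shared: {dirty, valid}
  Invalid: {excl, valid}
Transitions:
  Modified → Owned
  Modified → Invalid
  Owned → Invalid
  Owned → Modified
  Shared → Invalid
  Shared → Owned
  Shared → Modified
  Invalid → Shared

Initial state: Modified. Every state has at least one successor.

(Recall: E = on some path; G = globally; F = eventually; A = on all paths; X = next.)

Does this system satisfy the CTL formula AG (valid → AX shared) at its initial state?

States satisfying valid → AX shared: {Owned}.
States satisfying AG (valid → AX shared): ∅.
Invalid is reachable from Modified and violates valid → AX shared, so AG fails at Modified.
Modified ∉ Sat(AG (valid → AX shared)).

No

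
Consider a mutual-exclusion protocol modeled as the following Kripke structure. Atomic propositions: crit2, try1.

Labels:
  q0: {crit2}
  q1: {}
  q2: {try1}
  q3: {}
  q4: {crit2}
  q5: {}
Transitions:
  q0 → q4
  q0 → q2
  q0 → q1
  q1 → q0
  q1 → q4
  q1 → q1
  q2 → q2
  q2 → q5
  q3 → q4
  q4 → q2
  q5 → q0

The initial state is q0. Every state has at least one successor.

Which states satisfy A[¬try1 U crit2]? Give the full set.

{q0, q3, q4, q5}

States satisfying ¬try1: {q0, q1, q3, q4, q5}.
States satisfying crit2: {q0, q4}.
States satisfying A[¬try1 U crit2]: {q0, q3, q4, q5}.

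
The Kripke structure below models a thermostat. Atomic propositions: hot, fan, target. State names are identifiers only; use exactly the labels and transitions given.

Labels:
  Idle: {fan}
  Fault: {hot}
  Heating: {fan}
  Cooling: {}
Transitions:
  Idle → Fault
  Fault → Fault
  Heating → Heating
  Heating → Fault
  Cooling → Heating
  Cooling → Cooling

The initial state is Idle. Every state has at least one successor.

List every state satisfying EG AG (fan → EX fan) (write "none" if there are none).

States satisfying AG (fan → EX fan): {Fault, Heating, Cooling}.
States satisfying EG AG (fan → EX fan): {Fault, Heating, Cooling}.

{Fault, Heating, Cooling}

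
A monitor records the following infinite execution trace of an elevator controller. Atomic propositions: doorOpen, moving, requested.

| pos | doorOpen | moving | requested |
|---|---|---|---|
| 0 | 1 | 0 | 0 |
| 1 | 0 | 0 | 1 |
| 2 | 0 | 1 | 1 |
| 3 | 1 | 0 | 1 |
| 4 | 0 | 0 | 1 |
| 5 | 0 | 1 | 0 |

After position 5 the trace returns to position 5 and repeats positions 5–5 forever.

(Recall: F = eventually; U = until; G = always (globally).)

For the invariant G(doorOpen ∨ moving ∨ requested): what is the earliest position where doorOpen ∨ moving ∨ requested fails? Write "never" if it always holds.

doorOpen ∨ moving ∨ requested holds at every position 0..5, and those are all the positions the trace ever visits, so the invariant G(doorOpen ∨ moving ∨ requested) is never violated.

never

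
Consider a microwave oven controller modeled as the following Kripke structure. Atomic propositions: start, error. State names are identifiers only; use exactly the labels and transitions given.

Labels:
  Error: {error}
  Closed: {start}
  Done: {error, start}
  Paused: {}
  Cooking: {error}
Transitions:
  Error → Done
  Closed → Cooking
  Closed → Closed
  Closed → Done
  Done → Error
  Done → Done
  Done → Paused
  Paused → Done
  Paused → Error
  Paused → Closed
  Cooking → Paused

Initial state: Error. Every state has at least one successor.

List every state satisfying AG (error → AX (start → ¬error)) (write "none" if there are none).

States satisfying error → AX (start → ¬error): {Closed, Paused, Cooking}.
States satisfying AG (error → AX (start → ¬error)): ∅.

none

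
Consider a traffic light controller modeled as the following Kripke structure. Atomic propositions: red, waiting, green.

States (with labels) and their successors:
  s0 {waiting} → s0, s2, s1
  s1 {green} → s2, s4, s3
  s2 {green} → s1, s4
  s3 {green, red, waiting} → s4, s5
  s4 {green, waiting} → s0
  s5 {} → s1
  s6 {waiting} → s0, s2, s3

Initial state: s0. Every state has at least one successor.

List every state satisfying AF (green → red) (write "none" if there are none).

{s0, s3, s4, s5, s6}

States satisfying green → red: {s0, s3, s5, s6}.
States satisfying AF (green → red): {s0, s3, s4, s5, s6}.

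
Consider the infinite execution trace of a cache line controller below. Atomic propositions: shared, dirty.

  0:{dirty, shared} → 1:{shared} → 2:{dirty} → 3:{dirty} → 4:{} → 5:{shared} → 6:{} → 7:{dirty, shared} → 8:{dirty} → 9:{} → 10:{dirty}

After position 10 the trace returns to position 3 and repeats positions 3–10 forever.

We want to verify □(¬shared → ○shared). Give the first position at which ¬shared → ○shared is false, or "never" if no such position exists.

Check ¬shared → ○shared at each position in order: 0 ✓, 1 ✓.
At position 2 the labels are {dirty} and the next position 3 has {dirty}, so ¬shared → ○shared is false there. This is the first violation.

2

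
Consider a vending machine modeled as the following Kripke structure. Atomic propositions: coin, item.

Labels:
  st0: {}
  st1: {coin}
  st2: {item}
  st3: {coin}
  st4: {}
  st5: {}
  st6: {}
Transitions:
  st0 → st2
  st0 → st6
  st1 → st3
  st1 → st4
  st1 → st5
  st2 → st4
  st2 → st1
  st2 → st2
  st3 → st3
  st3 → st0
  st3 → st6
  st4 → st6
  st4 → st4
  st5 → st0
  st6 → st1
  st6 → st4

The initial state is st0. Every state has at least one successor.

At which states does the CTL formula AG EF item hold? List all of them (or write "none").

States satisfying EF item: {st0, st1, st2, st3, st4, st5, st6}.
States satisfying AG EF item: {st0, st1, st2, st3, st4, st5, st6}.

{st0, st1, st2, st3, st4, st5, st6}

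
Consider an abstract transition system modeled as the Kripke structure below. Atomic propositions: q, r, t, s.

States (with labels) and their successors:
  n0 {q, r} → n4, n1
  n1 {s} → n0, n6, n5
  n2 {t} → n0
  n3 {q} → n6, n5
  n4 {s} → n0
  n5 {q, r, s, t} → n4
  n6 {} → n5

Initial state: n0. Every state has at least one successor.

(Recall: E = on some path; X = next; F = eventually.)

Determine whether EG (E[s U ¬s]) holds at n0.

States satisfying E[s U ¬s]: {n0, n1, n2, n3, n4, n5, n6}.
States satisfying EG (E[s U ¬s]): {n0, n1, n2, n3, n4, n5, n6}.
n0 ∈ Sat(EG (E[s U ¬s])).

Holds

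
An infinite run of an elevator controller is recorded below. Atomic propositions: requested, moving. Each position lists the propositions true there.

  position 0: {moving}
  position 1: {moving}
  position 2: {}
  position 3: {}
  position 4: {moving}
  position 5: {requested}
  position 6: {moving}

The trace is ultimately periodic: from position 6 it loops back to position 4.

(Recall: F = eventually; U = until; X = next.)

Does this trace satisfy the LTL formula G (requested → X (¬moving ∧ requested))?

Does not hold

requested → X (¬moving ∧ requested) must hold at every position from 0 onward. It fails at position 5, so G (requested → X (¬moving ∧ requested)) is false.
Positions where requested holds: 5.
Check X (¬moving ∧ requested) at each: 5→fails.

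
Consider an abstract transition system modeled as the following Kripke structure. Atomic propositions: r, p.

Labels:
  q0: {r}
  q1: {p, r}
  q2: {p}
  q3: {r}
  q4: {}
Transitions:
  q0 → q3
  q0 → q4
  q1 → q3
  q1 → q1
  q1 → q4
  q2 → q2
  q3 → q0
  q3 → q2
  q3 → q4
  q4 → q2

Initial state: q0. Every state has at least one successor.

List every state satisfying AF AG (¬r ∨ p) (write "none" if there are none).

States satisfying AG (¬r ∨ p): {q2, q4}.
States satisfying AF AG (¬r ∨ p): {q2, q4}.

{q2, q4}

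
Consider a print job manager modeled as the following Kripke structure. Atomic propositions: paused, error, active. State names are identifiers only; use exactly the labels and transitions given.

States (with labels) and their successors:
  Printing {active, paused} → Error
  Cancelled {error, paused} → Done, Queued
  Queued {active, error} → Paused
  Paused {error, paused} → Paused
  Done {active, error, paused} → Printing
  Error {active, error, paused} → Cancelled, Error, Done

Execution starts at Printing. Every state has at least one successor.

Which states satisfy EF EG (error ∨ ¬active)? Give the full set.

States satisfying EG (error ∨ ¬active): {Cancelled, Queued, Paused, Error}.
States satisfying EF EG (error ∨ ¬active): {Printing, Cancelled, Queued, Paused, Done, Error}.

{Printing, Cancelled, Queued, Paused, Done, Error}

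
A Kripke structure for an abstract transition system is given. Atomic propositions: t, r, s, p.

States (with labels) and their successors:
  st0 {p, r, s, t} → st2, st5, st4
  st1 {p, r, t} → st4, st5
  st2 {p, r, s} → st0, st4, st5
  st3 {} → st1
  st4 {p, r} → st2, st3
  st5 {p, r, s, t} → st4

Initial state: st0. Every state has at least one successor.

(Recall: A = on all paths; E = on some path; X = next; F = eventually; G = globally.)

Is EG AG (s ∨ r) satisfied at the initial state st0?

Does not hold

States satisfying AG (s ∨ r): ∅.
States satisfying EG AG (s ∨ r): ∅.
No suitable path/successor from st0 witnesses the formula.
st0 ∉ Sat(EG AG (s ∨ r)).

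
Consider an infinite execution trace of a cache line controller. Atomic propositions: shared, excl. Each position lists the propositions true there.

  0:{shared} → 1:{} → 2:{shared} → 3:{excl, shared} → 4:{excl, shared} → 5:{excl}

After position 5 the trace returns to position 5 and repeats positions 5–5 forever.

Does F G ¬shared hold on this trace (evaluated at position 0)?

G ¬shared holds at position 5, which is reachable from 0, so F G ¬shared holds.

Yes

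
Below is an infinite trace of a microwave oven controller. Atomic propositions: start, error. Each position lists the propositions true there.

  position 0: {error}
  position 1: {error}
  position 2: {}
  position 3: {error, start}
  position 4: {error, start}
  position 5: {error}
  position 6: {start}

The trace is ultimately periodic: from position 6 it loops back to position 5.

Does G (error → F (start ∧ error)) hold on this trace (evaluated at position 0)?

error → F (start ∧ error) must hold at every position from 0 onward. It fails at position 5, so G (error → F (start ∧ error)) is false.
Positions where error holds: 0, 1, 3, 4, 5.
Check F (start ∧ error) at each: 0→ok, 1→ok, 3→ok, 4→ok, 5→fails.

Violated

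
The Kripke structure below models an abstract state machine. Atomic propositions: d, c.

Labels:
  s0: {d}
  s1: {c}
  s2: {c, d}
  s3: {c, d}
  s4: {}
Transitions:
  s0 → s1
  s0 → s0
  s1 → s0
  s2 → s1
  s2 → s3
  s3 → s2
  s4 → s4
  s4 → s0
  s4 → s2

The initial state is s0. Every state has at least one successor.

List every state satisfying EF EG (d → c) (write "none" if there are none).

{s2, s3, s4}

States satisfying EG (d → c): {s2, s3, s4}.
States satisfying EF EG (d → c): {s2, s3, s4}.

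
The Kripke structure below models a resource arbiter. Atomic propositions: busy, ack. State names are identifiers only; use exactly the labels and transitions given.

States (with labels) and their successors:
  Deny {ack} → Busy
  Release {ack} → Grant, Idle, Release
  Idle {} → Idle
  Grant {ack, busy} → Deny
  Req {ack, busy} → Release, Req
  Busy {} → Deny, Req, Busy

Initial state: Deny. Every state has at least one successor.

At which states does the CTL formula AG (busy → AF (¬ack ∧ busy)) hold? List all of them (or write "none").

{Idle}

States satisfying busy → AF (¬ack ∧ busy): {Deny, Release, Idle, Busy}.
States satisfying AG (busy → AF (¬ack ∧ busy)): {Idle}.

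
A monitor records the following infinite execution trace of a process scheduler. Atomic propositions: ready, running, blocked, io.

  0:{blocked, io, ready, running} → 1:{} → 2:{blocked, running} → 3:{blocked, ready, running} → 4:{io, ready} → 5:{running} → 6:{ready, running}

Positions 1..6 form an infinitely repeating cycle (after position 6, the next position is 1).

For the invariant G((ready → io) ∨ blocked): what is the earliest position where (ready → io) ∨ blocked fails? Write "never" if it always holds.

6

Check (ready → io) ∨ blocked at each position in order: 0 ✓, 1 ✓, 2 ✓, 3 ✓, 4 ✓, 5 ✓.
At position 6 the labels are {ready, running}, so (ready → io) ∨ blocked is false there. This is the first violation.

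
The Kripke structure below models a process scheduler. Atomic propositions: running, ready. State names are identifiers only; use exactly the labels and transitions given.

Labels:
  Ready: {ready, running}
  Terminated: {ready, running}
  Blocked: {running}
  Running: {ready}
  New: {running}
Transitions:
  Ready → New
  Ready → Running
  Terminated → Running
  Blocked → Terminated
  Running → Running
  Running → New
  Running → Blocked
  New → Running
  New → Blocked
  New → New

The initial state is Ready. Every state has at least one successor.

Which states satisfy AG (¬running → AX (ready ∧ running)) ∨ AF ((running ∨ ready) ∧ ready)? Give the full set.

{Ready, Terminated, Blocked, Running}

States satisfying ¬running → AX (ready ∧ running): {Ready, Terminated, Blocked, New}.
States satisfying AG (¬running → AX (ready ∧ running)): ∅.
States satisfying (running ∨ ready) ∧ ready: {Ready, Terminated, Running}.
States satisfying AF ((running ∨ ready) ∧ ready): {Ready, Terminated, Blocked, Running}.
States satisfying AG (¬running → AX (ready ∧ running)) ∨ AF ((running ∨ ready) ∧ ready): {Ready, Terminated, Blocked, Running}.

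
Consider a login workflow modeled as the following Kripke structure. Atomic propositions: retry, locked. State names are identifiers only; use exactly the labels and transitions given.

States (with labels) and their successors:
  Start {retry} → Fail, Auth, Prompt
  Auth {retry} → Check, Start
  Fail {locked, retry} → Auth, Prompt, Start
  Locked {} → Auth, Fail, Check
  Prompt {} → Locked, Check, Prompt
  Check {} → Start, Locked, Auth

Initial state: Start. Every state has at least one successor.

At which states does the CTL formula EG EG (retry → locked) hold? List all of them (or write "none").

States satisfying EG (retry → locked): {Fail, Locked, Prompt, Check}.
States satisfying EG EG (retry → locked): {Fail, Locked, Prompt, Check}.

{Fail, Locked, Prompt, Check}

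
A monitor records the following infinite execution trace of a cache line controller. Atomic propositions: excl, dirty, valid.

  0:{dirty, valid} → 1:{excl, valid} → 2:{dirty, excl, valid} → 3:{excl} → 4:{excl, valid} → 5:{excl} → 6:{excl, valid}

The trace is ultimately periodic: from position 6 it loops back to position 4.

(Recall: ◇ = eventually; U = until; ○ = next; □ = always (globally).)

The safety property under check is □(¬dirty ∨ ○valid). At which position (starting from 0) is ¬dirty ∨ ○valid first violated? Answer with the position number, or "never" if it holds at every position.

2

Check ¬dirty ∨ ○valid at each position in order: 0 ✓, 1 ✓.
At position 2 the labels are {dirty, excl, valid} and the next position 3 has {excl}, so ¬dirty ∨ ○valid is false there. This is the first violation.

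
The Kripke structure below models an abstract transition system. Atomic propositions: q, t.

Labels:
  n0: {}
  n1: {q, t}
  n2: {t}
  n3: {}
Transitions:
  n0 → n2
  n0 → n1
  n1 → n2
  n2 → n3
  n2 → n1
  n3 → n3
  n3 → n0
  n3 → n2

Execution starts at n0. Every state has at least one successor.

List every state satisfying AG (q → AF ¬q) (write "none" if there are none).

{n0, n1, n2, n3}

States satisfying q → AF ¬q: {n0, n1, n2, n3}.
States satisfying AG (q → AF ¬q): {n0, n1, n2, n3}.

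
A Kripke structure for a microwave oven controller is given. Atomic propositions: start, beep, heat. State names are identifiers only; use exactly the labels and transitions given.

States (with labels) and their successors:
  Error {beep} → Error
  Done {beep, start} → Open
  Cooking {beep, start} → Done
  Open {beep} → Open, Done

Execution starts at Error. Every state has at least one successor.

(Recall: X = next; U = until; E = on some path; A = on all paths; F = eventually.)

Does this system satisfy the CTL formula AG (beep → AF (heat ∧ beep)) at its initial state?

States satisfying beep → AF (heat ∧ beep): ∅.
States satisfying AG (beep → AF (heat ∧ beep)): ∅.
Error is reachable from Error and violates beep → AF (heat ∧ beep), so AG fails at Error.
Error ∉ Sat(AG (beep → AF (heat ∧ beep))).

Does not hold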